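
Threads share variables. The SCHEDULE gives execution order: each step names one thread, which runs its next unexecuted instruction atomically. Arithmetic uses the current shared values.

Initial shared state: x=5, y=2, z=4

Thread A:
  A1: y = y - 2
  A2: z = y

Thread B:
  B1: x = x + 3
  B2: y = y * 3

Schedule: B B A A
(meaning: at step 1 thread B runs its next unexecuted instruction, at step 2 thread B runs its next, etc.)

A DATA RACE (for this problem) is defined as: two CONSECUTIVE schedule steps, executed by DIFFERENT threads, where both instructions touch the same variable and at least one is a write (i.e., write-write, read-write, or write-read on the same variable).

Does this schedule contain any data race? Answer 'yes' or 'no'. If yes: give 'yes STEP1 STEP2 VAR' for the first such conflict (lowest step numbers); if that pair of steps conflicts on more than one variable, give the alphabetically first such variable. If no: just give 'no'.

Answer: yes 2 3 y

Derivation:
Steps 1,2: same thread (B). No race.
Steps 2,3: B(y = y * 3) vs A(y = y - 2). RACE on y (W-W).
Steps 3,4: same thread (A). No race.
First conflict at steps 2,3.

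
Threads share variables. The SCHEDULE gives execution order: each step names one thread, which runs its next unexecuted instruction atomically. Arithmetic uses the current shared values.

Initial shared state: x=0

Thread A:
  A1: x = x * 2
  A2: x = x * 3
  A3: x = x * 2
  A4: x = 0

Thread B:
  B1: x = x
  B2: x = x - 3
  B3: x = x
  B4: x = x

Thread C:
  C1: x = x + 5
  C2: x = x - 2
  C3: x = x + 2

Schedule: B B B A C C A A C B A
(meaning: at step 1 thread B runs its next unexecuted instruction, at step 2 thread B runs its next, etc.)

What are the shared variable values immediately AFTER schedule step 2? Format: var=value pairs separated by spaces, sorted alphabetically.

Answer: x=-3

Derivation:
Step 1: thread B executes B1 (x = x). Shared: x=0. PCs: A@0 B@1 C@0
Step 2: thread B executes B2 (x = x - 3). Shared: x=-3. PCs: A@0 B@2 C@0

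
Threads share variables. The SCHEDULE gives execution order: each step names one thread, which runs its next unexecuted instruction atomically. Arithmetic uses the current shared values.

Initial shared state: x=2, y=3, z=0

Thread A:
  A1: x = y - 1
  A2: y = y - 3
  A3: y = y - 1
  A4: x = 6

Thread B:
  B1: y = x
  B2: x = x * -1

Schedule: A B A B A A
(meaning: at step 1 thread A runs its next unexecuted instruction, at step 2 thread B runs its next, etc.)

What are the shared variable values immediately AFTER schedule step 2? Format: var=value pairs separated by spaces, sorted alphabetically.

Step 1: thread A executes A1 (x = y - 1). Shared: x=2 y=3 z=0. PCs: A@1 B@0
Step 2: thread B executes B1 (y = x). Shared: x=2 y=2 z=0. PCs: A@1 B@1

Answer: x=2 y=2 z=0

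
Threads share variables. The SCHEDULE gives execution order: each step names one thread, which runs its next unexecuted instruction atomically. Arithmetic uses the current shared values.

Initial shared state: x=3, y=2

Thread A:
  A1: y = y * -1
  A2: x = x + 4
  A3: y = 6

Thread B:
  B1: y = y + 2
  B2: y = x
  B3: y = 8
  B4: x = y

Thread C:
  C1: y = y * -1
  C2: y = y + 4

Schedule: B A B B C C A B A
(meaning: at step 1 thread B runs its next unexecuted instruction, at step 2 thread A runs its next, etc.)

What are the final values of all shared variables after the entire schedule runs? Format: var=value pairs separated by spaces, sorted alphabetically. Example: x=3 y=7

Step 1: thread B executes B1 (y = y + 2). Shared: x=3 y=4. PCs: A@0 B@1 C@0
Step 2: thread A executes A1 (y = y * -1). Shared: x=3 y=-4. PCs: A@1 B@1 C@0
Step 3: thread B executes B2 (y = x). Shared: x=3 y=3. PCs: A@1 B@2 C@0
Step 4: thread B executes B3 (y = 8). Shared: x=3 y=8. PCs: A@1 B@3 C@0
Step 5: thread C executes C1 (y = y * -1). Shared: x=3 y=-8. PCs: A@1 B@3 C@1
Step 6: thread C executes C2 (y = y + 4). Shared: x=3 y=-4. PCs: A@1 B@3 C@2
Step 7: thread A executes A2 (x = x + 4). Shared: x=7 y=-4. PCs: A@2 B@3 C@2
Step 8: thread B executes B4 (x = y). Shared: x=-4 y=-4. PCs: A@2 B@4 C@2
Step 9: thread A executes A3 (y = 6). Shared: x=-4 y=6. PCs: A@3 B@4 C@2

Answer: x=-4 y=6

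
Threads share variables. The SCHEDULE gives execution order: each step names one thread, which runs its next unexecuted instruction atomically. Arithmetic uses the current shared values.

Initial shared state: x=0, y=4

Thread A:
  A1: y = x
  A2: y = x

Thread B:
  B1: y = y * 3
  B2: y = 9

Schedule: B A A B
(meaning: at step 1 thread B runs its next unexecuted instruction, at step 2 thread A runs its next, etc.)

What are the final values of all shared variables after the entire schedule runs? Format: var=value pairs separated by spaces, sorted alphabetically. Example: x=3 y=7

Answer: x=0 y=9

Derivation:
Step 1: thread B executes B1 (y = y * 3). Shared: x=0 y=12. PCs: A@0 B@1
Step 2: thread A executes A1 (y = x). Shared: x=0 y=0. PCs: A@1 B@1
Step 3: thread A executes A2 (y = x). Shared: x=0 y=0. PCs: A@2 B@1
Step 4: thread B executes B2 (y = 9). Shared: x=0 y=9. PCs: A@2 B@2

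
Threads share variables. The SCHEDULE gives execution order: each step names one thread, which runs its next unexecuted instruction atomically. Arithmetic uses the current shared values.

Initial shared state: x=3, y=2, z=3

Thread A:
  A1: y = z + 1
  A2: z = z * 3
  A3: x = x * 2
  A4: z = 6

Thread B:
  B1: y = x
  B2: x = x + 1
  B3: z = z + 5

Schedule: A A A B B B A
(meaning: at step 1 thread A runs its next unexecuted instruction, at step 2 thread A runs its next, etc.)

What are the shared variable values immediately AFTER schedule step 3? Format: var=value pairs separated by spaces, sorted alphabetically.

Step 1: thread A executes A1 (y = z + 1). Shared: x=3 y=4 z=3. PCs: A@1 B@0
Step 2: thread A executes A2 (z = z * 3). Shared: x=3 y=4 z=9. PCs: A@2 B@0
Step 3: thread A executes A3 (x = x * 2). Shared: x=6 y=4 z=9. PCs: A@3 B@0

Answer: x=6 y=4 z=9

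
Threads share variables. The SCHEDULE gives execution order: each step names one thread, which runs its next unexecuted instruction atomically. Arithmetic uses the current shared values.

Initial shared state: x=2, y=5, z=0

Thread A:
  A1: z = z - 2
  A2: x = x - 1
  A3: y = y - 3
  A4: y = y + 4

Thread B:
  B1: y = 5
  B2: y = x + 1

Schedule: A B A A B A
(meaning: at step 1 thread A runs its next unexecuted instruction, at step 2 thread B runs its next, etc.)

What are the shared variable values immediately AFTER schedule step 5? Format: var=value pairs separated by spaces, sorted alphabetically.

Answer: x=1 y=2 z=-2

Derivation:
Step 1: thread A executes A1 (z = z - 2). Shared: x=2 y=5 z=-2. PCs: A@1 B@0
Step 2: thread B executes B1 (y = 5). Shared: x=2 y=5 z=-2. PCs: A@1 B@1
Step 3: thread A executes A2 (x = x - 1). Shared: x=1 y=5 z=-2. PCs: A@2 B@1
Step 4: thread A executes A3 (y = y - 3). Shared: x=1 y=2 z=-2. PCs: A@3 B@1
Step 5: thread B executes B2 (y = x + 1). Shared: x=1 y=2 z=-2. PCs: A@3 B@2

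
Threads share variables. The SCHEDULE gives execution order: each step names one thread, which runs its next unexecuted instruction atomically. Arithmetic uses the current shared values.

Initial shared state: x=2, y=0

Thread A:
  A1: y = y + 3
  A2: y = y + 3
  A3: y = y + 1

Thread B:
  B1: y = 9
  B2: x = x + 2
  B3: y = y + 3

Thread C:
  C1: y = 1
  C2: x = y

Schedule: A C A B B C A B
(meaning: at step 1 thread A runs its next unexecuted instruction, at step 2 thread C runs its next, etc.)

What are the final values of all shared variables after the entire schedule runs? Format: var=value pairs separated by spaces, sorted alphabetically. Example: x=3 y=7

Step 1: thread A executes A1 (y = y + 3). Shared: x=2 y=3. PCs: A@1 B@0 C@0
Step 2: thread C executes C1 (y = 1). Shared: x=2 y=1. PCs: A@1 B@0 C@1
Step 3: thread A executes A2 (y = y + 3). Shared: x=2 y=4. PCs: A@2 B@0 C@1
Step 4: thread B executes B1 (y = 9). Shared: x=2 y=9. PCs: A@2 B@1 C@1
Step 5: thread B executes B2 (x = x + 2). Shared: x=4 y=9. PCs: A@2 B@2 C@1
Step 6: thread C executes C2 (x = y). Shared: x=9 y=9. PCs: A@2 B@2 C@2
Step 7: thread A executes A3 (y = y + 1). Shared: x=9 y=10. PCs: A@3 B@2 C@2
Step 8: thread B executes B3 (y = y + 3). Shared: x=9 y=13. PCs: A@3 B@3 C@2

Answer: x=9 y=13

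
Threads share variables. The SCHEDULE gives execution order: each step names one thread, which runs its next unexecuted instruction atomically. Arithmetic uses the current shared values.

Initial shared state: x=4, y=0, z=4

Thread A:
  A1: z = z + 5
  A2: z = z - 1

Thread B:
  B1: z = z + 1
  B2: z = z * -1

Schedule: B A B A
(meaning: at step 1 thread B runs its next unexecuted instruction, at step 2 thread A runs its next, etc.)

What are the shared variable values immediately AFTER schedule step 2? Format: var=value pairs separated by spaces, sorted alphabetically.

Step 1: thread B executes B1 (z = z + 1). Shared: x=4 y=0 z=5. PCs: A@0 B@1
Step 2: thread A executes A1 (z = z + 5). Shared: x=4 y=0 z=10. PCs: A@1 B@1

Answer: x=4 y=0 z=10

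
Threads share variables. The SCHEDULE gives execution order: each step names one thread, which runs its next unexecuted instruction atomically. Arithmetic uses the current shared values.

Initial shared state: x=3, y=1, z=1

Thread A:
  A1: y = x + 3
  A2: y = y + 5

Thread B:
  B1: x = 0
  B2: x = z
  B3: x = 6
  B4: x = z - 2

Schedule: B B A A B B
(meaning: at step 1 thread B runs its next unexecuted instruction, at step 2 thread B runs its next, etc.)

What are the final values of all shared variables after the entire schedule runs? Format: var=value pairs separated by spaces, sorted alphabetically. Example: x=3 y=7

Answer: x=-1 y=9 z=1

Derivation:
Step 1: thread B executes B1 (x = 0). Shared: x=0 y=1 z=1. PCs: A@0 B@1
Step 2: thread B executes B2 (x = z). Shared: x=1 y=1 z=1. PCs: A@0 B@2
Step 3: thread A executes A1 (y = x + 3). Shared: x=1 y=4 z=1. PCs: A@1 B@2
Step 4: thread A executes A2 (y = y + 5). Shared: x=1 y=9 z=1. PCs: A@2 B@2
Step 5: thread B executes B3 (x = 6). Shared: x=6 y=9 z=1. PCs: A@2 B@3
Step 6: thread B executes B4 (x = z - 2). Shared: x=-1 y=9 z=1. PCs: A@2 B@4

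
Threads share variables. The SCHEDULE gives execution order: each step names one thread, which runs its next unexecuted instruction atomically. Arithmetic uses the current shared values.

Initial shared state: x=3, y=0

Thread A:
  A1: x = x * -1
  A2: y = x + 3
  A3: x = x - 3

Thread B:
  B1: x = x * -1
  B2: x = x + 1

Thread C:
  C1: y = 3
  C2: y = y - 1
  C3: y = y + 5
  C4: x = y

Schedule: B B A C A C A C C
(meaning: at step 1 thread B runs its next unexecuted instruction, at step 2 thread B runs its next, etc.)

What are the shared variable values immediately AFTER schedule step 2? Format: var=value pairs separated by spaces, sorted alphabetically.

Answer: x=-2 y=0

Derivation:
Step 1: thread B executes B1 (x = x * -1). Shared: x=-3 y=0. PCs: A@0 B@1 C@0
Step 2: thread B executes B2 (x = x + 1). Shared: x=-2 y=0. PCs: A@0 B@2 C@0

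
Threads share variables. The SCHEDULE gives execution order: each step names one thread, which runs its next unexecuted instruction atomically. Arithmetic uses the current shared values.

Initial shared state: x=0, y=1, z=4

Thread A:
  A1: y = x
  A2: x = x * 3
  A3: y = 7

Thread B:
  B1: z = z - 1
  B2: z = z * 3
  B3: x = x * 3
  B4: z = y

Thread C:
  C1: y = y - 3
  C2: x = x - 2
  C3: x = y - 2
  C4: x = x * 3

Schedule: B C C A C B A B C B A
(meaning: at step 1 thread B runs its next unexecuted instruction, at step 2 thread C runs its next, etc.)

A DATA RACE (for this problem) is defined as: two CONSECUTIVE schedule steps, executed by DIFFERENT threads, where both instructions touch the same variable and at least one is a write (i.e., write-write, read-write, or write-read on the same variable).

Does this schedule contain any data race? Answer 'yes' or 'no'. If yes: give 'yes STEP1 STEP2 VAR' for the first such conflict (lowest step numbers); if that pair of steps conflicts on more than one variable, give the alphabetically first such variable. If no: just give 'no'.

Steps 1,2: B(r=z,w=z) vs C(r=y,w=y). No conflict.
Steps 2,3: same thread (C). No race.
Steps 3,4: C(x = x - 2) vs A(y = x). RACE on x (W-R).
Steps 4,5: A(y = x) vs C(x = y - 2). RACE on x (R-W), y (W-R). Multiple vars; alphabetically first is x.
Steps 5,6: C(r=y,w=x) vs B(r=z,w=z). No conflict.
Steps 6,7: B(r=z,w=z) vs A(r=x,w=x). No conflict.
Steps 7,8: A(x = x * 3) vs B(x = x * 3). RACE on x (W-W).
Steps 8,9: B(x = x * 3) vs C(x = x * 3). RACE on x (W-W).
Steps 9,10: C(r=x,w=x) vs B(r=y,w=z). No conflict.
Steps 10,11: B(z = y) vs A(y = 7). RACE on y (R-W).
First conflict at steps 3,4.

Answer: yes 3 4 x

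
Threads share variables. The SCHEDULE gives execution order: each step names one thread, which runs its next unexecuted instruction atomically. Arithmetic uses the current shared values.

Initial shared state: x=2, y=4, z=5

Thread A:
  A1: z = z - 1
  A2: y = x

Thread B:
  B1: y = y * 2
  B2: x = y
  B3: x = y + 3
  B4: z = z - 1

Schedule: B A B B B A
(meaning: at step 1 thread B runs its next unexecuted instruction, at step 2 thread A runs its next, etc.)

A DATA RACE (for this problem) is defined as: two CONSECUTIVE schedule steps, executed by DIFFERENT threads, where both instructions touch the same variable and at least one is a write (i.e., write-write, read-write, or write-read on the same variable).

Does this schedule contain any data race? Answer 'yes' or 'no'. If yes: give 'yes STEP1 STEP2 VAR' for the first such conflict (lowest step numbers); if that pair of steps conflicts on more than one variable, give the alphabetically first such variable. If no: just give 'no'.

Answer: no

Derivation:
Steps 1,2: B(r=y,w=y) vs A(r=z,w=z). No conflict.
Steps 2,3: A(r=z,w=z) vs B(r=y,w=x). No conflict.
Steps 3,4: same thread (B). No race.
Steps 4,5: same thread (B). No race.
Steps 5,6: B(r=z,w=z) vs A(r=x,w=y). No conflict.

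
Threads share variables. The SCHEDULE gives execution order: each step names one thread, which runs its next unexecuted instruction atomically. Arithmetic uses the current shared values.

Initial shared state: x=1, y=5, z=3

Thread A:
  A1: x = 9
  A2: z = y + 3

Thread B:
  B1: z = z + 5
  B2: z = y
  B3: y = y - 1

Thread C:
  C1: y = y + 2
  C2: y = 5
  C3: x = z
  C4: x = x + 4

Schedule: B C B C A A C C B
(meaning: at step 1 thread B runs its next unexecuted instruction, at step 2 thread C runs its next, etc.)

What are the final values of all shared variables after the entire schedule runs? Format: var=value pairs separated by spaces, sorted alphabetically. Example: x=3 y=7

Step 1: thread B executes B1 (z = z + 5). Shared: x=1 y=5 z=8. PCs: A@0 B@1 C@0
Step 2: thread C executes C1 (y = y + 2). Shared: x=1 y=7 z=8. PCs: A@0 B@1 C@1
Step 3: thread B executes B2 (z = y). Shared: x=1 y=7 z=7. PCs: A@0 B@2 C@1
Step 4: thread C executes C2 (y = 5). Shared: x=1 y=5 z=7. PCs: A@0 B@2 C@2
Step 5: thread A executes A1 (x = 9). Shared: x=9 y=5 z=7. PCs: A@1 B@2 C@2
Step 6: thread A executes A2 (z = y + 3). Shared: x=9 y=5 z=8. PCs: A@2 B@2 C@2
Step 7: thread C executes C3 (x = z). Shared: x=8 y=5 z=8. PCs: A@2 B@2 C@3
Step 8: thread C executes C4 (x = x + 4). Shared: x=12 y=5 z=8. PCs: A@2 B@2 C@4
Step 9: thread B executes B3 (y = y - 1). Shared: x=12 y=4 z=8. PCs: A@2 B@3 C@4

Answer: x=12 y=4 z=8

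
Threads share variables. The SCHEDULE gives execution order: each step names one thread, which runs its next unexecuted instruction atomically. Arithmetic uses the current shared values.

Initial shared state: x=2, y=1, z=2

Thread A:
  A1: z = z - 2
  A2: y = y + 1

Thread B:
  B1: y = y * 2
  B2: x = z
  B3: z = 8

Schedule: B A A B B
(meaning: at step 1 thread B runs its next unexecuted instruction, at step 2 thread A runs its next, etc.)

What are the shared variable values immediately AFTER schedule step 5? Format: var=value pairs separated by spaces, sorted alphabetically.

Step 1: thread B executes B1 (y = y * 2). Shared: x=2 y=2 z=2. PCs: A@0 B@1
Step 2: thread A executes A1 (z = z - 2). Shared: x=2 y=2 z=0. PCs: A@1 B@1
Step 3: thread A executes A2 (y = y + 1). Shared: x=2 y=3 z=0. PCs: A@2 B@1
Step 4: thread B executes B2 (x = z). Shared: x=0 y=3 z=0. PCs: A@2 B@2
Step 5: thread B executes B3 (z = 8). Shared: x=0 y=3 z=8. PCs: A@2 B@3

Answer: x=0 y=3 z=8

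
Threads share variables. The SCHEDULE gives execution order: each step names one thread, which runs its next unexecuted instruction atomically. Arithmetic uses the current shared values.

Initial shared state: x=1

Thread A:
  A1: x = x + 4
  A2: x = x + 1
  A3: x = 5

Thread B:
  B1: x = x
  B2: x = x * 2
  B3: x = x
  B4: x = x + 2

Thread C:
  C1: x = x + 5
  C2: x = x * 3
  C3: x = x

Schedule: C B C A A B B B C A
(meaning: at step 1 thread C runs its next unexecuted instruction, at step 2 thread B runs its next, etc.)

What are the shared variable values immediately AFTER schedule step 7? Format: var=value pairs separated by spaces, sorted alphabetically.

Answer: x=46

Derivation:
Step 1: thread C executes C1 (x = x + 5). Shared: x=6. PCs: A@0 B@0 C@1
Step 2: thread B executes B1 (x = x). Shared: x=6. PCs: A@0 B@1 C@1
Step 3: thread C executes C2 (x = x * 3). Shared: x=18. PCs: A@0 B@1 C@2
Step 4: thread A executes A1 (x = x + 4). Shared: x=22. PCs: A@1 B@1 C@2
Step 5: thread A executes A2 (x = x + 1). Shared: x=23. PCs: A@2 B@1 C@2
Step 6: thread B executes B2 (x = x * 2). Shared: x=46. PCs: A@2 B@2 C@2
Step 7: thread B executes B3 (x = x). Shared: x=46. PCs: A@2 B@3 C@2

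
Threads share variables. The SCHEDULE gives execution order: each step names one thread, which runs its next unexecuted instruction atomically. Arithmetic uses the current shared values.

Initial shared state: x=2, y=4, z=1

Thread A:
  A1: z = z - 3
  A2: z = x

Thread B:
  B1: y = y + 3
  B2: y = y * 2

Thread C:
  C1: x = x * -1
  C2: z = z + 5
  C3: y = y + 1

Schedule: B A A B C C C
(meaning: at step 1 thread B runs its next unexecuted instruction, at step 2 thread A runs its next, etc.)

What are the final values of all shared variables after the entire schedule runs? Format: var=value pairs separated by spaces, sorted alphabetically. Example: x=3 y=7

Answer: x=-2 y=15 z=7

Derivation:
Step 1: thread B executes B1 (y = y + 3). Shared: x=2 y=7 z=1. PCs: A@0 B@1 C@0
Step 2: thread A executes A1 (z = z - 3). Shared: x=2 y=7 z=-2. PCs: A@1 B@1 C@0
Step 3: thread A executes A2 (z = x). Shared: x=2 y=7 z=2. PCs: A@2 B@1 C@0
Step 4: thread B executes B2 (y = y * 2). Shared: x=2 y=14 z=2. PCs: A@2 B@2 C@0
Step 5: thread C executes C1 (x = x * -1). Shared: x=-2 y=14 z=2. PCs: A@2 B@2 C@1
Step 6: thread C executes C2 (z = z + 5). Shared: x=-2 y=14 z=7. PCs: A@2 B@2 C@2
Step 7: thread C executes C3 (y = y + 1). Shared: x=-2 y=15 z=7. PCs: A@2 B@2 C@3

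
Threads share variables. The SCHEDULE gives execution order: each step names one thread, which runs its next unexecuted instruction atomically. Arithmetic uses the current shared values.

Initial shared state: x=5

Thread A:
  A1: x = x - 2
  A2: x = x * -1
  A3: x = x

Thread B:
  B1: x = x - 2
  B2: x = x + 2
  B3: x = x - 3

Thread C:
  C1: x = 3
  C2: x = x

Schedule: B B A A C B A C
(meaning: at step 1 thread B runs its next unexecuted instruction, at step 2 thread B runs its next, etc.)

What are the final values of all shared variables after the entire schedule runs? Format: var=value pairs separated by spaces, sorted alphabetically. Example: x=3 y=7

Answer: x=0

Derivation:
Step 1: thread B executes B1 (x = x - 2). Shared: x=3. PCs: A@0 B@1 C@0
Step 2: thread B executes B2 (x = x + 2). Shared: x=5. PCs: A@0 B@2 C@0
Step 3: thread A executes A1 (x = x - 2). Shared: x=3. PCs: A@1 B@2 C@0
Step 4: thread A executes A2 (x = x * -1). Shared: x=-3. PCs: A@2 B@2 C@0
Step 5: thread C executes C1 (x = 3). Shared: x=3. PCs: A@2 B@2 C@1
Step 6: thread B executes B3 (x = x - 3). Shared: x=0. PCs: A@2 B@3 C@1
Step 7: thread A executes A3 (x = x). Shared: x=0. PCs: A@3 B@3 C@1
Step 8: thread C executes C2 (x = x). Shared: x=0. PCs: A@3 B@3 C@2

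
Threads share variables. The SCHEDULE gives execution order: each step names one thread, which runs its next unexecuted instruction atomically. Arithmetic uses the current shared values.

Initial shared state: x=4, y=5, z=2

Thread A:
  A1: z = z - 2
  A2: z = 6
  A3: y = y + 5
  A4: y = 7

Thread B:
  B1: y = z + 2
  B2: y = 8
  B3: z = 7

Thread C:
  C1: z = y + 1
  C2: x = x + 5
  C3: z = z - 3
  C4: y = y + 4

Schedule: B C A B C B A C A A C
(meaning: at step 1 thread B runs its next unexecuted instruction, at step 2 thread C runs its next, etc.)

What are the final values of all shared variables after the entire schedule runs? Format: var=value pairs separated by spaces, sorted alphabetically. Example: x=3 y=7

Answer: x=9 y=11 z=3

Derivation:
Step 1: thread B executes B1 (y = z + 2). Shared: x=4 y=4 z=2. PCs: A@0 B@1 C@0
Step 2: thread C executes C1 (z = y + 1). Shared: x=4 y=4 z=5. PCs: A@0 B@1 C@1
Step 3: thread A executes A1 (z = z - 2). Shared: x=4 y=4 z=3. PCs: A@1 B@1 C@1
Step 4: thread B executes B2 (y = 8). Shared: x=4 y=8 z=3. PCs: A@1 B@2 C@1
Step 5: thread C executes C2 (x = x + 5). Shared: x=9 y=8 z=3. PCs: A@1 B@2 C@2
Step 6: thread B executes B3 (z = 7). Shared: x=9 y=8 z=7. PCs: A@1 B@3 C@2
Step 7: thread A executes A2 (z = 6). Shared: x=9 y=8 z=6. PCs: A@2 B@3 C@2
Step 8: thread C executes C3 (z = z - 3). Shared: x=9 y=8 z=3. PCs: A@2 B@3 C@3
Step 9: thread A executes A3 (y = y + 5). Shared: x=9 y=13 z=3. PCs: A@3 B@3 C@3
Step 10: thread A executes A4 (y = 7). Shared: x=9 y=7 z=3. PCs: A@4 B@3 C@3
Step 11: thread C executes C4 (y = y + 4). Shared: x=9 y=11 z=3. PCs: A@4 B@3 C@4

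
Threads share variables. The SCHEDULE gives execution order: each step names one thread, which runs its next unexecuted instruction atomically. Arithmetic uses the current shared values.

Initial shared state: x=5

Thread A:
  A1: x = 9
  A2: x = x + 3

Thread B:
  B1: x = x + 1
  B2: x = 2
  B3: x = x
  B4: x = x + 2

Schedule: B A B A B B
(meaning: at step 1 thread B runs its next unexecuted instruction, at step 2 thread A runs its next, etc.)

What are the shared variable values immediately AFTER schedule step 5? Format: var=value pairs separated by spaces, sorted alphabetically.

Step 1: thread B executes B1 (x = x + 1). Shared: x=6. PCs: A@0 B@1
Step 2: thread A executes A1 (x = 9). Shared: x=9. PCs: A@1 B@1
Step 3: thread B executes B2 (x = 2). Shared: x=2. PCs: A@1 B@2
Step 4: thread A executes A2 (x = x + 3). Shared: x=5. PCs: A@2 B@2
Step 5: thread B executes B3 (x = x). Shared: x=5. PCs: A@2 B@3

Answer: x=5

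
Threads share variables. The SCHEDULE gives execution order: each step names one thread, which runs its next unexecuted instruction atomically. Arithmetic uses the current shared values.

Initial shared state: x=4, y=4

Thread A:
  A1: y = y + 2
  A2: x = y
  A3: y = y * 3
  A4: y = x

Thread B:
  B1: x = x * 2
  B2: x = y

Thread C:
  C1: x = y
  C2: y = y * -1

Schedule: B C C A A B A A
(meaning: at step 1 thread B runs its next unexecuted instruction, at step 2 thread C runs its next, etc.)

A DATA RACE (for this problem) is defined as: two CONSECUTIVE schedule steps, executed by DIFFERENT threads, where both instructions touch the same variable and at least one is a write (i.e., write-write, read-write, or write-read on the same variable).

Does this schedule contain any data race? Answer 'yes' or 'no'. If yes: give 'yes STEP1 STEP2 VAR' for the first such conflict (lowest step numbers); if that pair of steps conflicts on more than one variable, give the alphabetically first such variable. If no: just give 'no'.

Answer: yes 1 2 x

Derivation:
Steps 1,2: B(x = x * 2) vs C(x = y). RACE on x (W-W).
Steps 2,3: same thread (C). No race.
Steps 3,4: C(y = y * -1) vs A(y = y + 2). RACE on y (W-W).
Steps 4,5: same thread (A). No race.
Steps 5,6: A(x = y) vs B(x = y). RACE on x (W-W).
Steps 6,7: B(x = y) vs A(y = y * 3). RACE on y (R-W).
Steps 7,8: same thread (A). No race.
First conflict at steps 1,2.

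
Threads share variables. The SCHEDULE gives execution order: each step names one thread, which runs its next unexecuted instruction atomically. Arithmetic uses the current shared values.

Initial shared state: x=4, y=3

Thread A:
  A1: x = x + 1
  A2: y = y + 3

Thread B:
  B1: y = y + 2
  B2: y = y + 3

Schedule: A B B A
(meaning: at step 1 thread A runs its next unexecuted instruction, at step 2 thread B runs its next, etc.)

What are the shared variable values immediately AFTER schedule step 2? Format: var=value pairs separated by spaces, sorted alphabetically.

Answer: x=5 y=5

Derivation:
Step 1: thread A executes A1 (x = x + 1). Shared: x=5 y=3. PCs: A@1 B@0
Step 2: thread B executes B1 (y = y + 2). Shared: x=5 y=5. PCs: A@1 B@1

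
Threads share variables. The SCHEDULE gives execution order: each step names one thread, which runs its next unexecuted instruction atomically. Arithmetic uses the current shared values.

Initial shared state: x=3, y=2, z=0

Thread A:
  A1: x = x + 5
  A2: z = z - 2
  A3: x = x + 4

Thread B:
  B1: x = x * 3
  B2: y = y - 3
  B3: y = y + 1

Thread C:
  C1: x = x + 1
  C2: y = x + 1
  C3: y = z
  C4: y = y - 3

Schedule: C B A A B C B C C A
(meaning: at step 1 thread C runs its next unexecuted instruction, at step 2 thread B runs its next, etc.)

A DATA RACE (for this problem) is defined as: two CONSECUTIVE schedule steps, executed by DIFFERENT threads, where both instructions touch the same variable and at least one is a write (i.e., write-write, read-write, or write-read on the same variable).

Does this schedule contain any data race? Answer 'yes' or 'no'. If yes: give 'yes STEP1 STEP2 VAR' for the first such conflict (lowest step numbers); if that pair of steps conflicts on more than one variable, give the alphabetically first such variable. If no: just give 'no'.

Steps 1,2: C(x = x + 1) vs B(x = x * 3). RACE on x (W-W).
Steps 2,3: B(x = x * 3) vs A(x = x + 5). RACE on x (W-W).
Steps 3,4: same thread (A). No race.
Steps 4,5: A(r=z,w=z) vs B(r=y,w=y). No conflict.
Steps 5,6: B(y = y - 3) vs C(y = x + 1). RACE on y (W-W).
Steps 6,7: C(y = x + 1) vs B(y = y + 1). RACE on y (W-W).
Steps 7,8: B(y = y + 1) vs C(y = z). RACE on y (W-W).
Steps 8,9: same thread (C). No race.
Steps 9,10: C(r=y,w=y) vs A(r=x,w=x). No conflict.
First conflict at steps 1,2.

Answer: yes 1 2 x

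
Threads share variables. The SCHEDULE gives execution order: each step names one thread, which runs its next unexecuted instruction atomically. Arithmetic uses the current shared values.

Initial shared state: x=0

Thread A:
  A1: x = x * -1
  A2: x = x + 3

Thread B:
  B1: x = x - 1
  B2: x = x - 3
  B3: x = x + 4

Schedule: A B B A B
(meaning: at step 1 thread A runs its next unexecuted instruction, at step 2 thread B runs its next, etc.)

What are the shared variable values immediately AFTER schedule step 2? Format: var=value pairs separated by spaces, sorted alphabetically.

Answer: x=-1

Derivation:
Step 1: thread A executes A1 (x = x * -1). Shared: x=0. PCs: A@1 B@0
Step 2: thread B executes B1 (x = x - 1). Shared: x=-1. PCs: A@1 B@1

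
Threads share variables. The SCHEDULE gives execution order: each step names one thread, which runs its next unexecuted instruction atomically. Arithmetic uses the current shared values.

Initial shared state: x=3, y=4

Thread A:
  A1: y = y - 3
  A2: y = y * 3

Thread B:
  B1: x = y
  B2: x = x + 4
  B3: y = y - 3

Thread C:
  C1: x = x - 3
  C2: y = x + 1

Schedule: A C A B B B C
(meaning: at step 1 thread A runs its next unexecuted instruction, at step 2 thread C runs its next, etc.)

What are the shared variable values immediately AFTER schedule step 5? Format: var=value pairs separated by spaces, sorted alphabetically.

Answer: x=7 y=3

Derivation:
Step 1: thread A executes A1 (y = y - 3). Shared: x=3 y=1. PCs: A@1 B@0 C@0
Step 2: thread C executes C1 (x = x - 3). Shared: x=0 y=1. PCs: A@1 B@0 C@1
Step 3: thread A executes A2 (y = y * 3). Shared: x=0 y=3. PCs: A@2 B@0 C@1
Step 4: thread B executes B1 (x = y). Shared: x=3 y=3. PCs: A@2 B@1 C@1
Step 5: thread B executes B2 (x = x + 4). Shared: x=7 y=3. PCs: A@2 B@2 C@1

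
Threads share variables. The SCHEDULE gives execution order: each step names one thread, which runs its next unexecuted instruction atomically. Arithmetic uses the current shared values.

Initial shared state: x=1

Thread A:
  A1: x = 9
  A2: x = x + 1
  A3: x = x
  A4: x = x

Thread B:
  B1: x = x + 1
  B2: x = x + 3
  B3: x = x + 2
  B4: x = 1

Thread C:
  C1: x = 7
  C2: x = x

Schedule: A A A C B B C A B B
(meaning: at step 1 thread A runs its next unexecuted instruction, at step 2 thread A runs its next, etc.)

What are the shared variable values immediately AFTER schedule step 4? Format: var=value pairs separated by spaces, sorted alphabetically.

Answer: x=7

Derivation:
Step 1: thread A executes A1 (x = 9). Shared: x=9. PCs: A@1 B@0 C@0
Step 2: thread A executes A2 (x = x + 1). Shared: x=10. PCs: A@2 B@0 C@0
Step 3: thread A executes A3 (x = x). Shared: x=10. PCs: A@3 B@0 C@0
Step 4: thread C executes C1 (x = 7). Shared: x=7. PCs: A@3 B@0 C@1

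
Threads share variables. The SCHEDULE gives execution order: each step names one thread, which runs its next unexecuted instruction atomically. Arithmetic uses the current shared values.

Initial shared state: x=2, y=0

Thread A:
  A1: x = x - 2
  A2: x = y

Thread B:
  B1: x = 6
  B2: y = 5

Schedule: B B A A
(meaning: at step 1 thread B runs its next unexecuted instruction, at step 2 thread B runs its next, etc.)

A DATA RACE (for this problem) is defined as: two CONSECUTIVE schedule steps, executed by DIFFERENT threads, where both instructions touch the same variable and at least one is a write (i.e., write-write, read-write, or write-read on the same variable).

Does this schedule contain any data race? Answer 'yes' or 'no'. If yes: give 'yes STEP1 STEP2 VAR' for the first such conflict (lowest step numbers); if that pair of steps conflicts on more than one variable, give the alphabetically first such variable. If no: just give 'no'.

Answer: no

Derivation:
Steps 1,2: same thread (B). No race.
Steps 2,3: B(r=-,w=y) vs A(r=x,w=x). No conflict.
Steps 3,4: same thread (A). No race.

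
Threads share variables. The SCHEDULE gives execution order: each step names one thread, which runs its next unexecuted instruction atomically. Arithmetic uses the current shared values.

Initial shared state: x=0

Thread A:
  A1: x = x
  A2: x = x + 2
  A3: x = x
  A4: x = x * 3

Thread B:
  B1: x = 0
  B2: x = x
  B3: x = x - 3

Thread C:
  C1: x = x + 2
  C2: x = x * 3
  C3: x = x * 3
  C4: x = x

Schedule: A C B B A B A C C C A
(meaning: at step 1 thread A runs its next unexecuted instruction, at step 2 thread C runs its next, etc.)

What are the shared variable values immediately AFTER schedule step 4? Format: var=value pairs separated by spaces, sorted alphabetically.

Step 1: thread A executes A1 (x = x). Shared: x=0. PCs: A@1 B@0 C@0
Step 2: thread C executes C1 (x = x + 2). Shared: x=2. PCs: A@1 B@0 C@1
Step 3: thread B executes B1 (x = 0). Shared: x=0. PCs: A@1 B@1 C@1
Step 4: thread B executes B2 (x = x). Shared: x=0. PCs: A@1 B@2 C@1

Answer: x=0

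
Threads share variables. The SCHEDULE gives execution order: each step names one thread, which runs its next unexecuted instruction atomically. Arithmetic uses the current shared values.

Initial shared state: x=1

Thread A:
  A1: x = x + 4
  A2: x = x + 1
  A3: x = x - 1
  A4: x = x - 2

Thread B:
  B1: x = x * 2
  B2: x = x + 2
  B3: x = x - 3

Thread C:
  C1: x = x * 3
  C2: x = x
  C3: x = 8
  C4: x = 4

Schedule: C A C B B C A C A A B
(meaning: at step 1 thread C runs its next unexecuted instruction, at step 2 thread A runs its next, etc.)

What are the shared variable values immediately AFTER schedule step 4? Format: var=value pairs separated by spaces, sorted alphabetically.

Step 1: thread C executes C1 (x = x * 3). Shared: x=3. PCs: A@0 B@0 C@1
Step 2: thread A executes A1 (x = x + 4). Shared: x=7. PCs: A@1 B@0 C@1
Step 3: thread C executes C2 (x = x). Shared: x=7. PCs: A@1 B@0 C@2
Step 4: thread B executes B1 (x = x * 2). Shared: x=14. PCs: A@1 B@1 C@2

Answer: x=14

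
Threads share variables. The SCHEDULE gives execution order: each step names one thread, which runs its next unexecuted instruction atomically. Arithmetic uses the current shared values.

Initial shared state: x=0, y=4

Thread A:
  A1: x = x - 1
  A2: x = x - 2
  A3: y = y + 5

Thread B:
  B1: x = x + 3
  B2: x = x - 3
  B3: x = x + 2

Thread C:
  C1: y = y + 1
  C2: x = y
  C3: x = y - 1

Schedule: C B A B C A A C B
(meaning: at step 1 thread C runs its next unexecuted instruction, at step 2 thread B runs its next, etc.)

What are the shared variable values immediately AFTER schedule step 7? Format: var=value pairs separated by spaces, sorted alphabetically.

Step 1: thread C executes C1 (y = y + 1). Shared: x=0 y=5. PCs: A@0 B@0 C@1
Step 2: thread B executes B1 (x = x + 3). Shared: x=3 y=5. PCs: A@0 B@1 C@1
Step 3: thread A executes A1 (x = x - 1). Shared: x=2 y=5. PCs: A@1 B@1 C@1
Step 4: thread B executes B2 (x = x - 3). Shared: x=-1 y=5. PCs: A@1 B@2 C@1
Step 5: thread C executes C2 (x = y). Shared: x=5 y=5. PCs: A@1 B@2 C@2
Step 6: thread A executes A2 (x = x - 2). Shared: x=3 y=5. PCs: A@2 B@2 C@2
Step 7: thread A executes A3 (y = y + 5). Shared: x=3 y=10. PCs: A@3 B@2 C@2

Answer: x=3 y=10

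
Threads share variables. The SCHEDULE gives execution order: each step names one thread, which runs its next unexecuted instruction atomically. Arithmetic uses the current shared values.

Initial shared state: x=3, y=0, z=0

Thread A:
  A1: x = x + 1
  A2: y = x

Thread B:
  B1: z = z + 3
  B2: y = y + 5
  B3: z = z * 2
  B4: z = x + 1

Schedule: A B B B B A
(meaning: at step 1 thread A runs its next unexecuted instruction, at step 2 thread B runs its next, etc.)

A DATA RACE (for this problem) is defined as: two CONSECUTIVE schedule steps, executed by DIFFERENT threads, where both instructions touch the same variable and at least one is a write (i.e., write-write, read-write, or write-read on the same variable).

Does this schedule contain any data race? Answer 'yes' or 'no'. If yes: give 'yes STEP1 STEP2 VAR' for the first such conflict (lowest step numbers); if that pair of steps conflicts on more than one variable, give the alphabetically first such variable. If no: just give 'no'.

Steps 1,2: A(r=x,w=x) vs B(r=z,w=z). No conflict.
Steps 2,3: same thread (B). No race.
Steps 3,4: same thread (B). No race.
Steps 4,5: same thread (B). No race.
Steps 5,6: B(r=x,w=z) vs A(r=x,w=y). No conflict.

Answer: no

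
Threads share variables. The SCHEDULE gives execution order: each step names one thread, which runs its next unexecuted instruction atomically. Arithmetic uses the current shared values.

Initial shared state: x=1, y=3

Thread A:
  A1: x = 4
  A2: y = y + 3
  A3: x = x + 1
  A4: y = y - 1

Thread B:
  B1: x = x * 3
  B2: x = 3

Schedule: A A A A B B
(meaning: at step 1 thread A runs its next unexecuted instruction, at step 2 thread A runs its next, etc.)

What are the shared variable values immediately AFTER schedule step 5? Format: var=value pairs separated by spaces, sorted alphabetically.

Step 1: thread A executes A1 (x = 4). Shared: x=4 y=3. PCs: A@1 B@0
Step 2: thread A executes A2 (y = y + 3). Shared: x=4 y=6. PCs: A@2 B@0
Step 3: thread A executes A3 (x = x + 1). Shared: x=5 y=6. PCs: A@3 B@0
Step 4: thread A executes A4 (y = y - 1). Shared: x=5 y=5. PCs: A@4 B@0
Step 5: thread B executes B1 (x = x * 3). Shared: x=15 y=5. PCs: A@4 B@1

Answer: x=15 y=5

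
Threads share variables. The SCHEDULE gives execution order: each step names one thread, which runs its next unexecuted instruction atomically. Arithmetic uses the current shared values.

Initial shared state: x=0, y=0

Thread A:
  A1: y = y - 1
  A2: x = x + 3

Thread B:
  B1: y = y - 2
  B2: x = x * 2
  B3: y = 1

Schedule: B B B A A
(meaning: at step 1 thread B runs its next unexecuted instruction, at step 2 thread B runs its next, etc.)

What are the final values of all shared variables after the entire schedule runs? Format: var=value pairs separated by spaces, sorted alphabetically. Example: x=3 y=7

Answer: x=3 y=0

Derivation:
Step 1: thread B executes B1 (y = y - 2). Shared: x=0 y=-2. PCs: A@0 B@1
Step 2: thread B executes B2 (x = x * 2). Shared: x=0 y=-2. PCs: A@0 B@2
Step 3: thread B executes B3 (y = 1). Shared: x=0 y=1. PCs: A@0 B@3
Step 4: thread A executes A1 (y = y - 1). Shared: x=0 y=0. PCs: A@1 B@3
Step 5: thread A executes A2 (x = x + 3). Shared: x=3 y=0. PCs: A@2 B@3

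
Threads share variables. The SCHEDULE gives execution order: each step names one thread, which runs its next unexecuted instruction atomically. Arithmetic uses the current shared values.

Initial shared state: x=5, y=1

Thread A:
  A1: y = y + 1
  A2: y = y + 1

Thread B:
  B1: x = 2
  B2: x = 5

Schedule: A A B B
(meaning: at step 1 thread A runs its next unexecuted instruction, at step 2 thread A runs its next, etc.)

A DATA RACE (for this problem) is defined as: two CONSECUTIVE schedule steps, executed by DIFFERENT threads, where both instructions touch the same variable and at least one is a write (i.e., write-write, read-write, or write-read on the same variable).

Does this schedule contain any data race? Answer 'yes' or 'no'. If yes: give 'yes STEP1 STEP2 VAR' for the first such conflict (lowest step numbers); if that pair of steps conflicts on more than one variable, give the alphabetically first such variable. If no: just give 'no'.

Steps 1,2: same thread (A). No race.
Steps 2,3: A(r=y,w=y) vs B(r=-,w=x). No conflict.
Steps 3,4: same thread (B). No race.

Answer: no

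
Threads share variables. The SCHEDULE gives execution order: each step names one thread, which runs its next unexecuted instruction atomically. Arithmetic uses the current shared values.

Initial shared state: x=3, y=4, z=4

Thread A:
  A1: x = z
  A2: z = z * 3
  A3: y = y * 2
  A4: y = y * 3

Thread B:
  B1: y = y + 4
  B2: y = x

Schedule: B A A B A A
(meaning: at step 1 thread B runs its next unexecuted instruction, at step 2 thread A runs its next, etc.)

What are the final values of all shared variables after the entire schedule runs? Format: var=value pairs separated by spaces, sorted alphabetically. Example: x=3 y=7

Step 1: thread B executes B1 (y = y + 4). Shared: x=3 y=8 z=4. PCs: A@0 B@1
Step 2: thread A executes A1 (x = z). Shared: x=4 y=8 z=4. PCs: A@1 B@1
Step 3: thread A executes A2 (z = z * 3). Shared: x=4 y=8 z=12. PCs: A@2 B@1
Step 4: thread B executes B2 (y = x). Shared: x=4 y=4 z=12. PCs: A@2 B@2
Step 5: thread A executes A3 (y = y * 2). Shared: x=4 y=8 z=12. PCs: A@3 B@2
Step 6: thread A executes A4 (y = y * 3). Shared: x=4 y=24 z=12. PCs: A@4 B@2

Answer: x=4 y=24 z=12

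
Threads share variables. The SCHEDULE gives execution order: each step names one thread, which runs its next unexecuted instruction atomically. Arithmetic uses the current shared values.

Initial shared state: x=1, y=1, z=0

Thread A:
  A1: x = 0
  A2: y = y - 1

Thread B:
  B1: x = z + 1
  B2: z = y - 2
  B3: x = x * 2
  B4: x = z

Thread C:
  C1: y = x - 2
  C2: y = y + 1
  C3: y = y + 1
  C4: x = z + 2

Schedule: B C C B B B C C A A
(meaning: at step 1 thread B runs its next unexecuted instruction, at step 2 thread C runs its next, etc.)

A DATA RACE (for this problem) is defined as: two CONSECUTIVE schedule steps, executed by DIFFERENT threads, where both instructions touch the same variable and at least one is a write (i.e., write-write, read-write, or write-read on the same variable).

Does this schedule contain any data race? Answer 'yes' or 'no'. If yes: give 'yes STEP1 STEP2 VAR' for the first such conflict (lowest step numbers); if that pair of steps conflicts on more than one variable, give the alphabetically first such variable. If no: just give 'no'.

Steps 1,2: B(x = z + 1) vs C(y = x - 2). RACE on x (W-R).
Steps 2,3: same thread (C). No race.
Steps 3,4: C(y = y + 1) vs B(z = y - 2). RACE on y (W-R).
Steps 4,5: same thread (B). No race.
Steps 5,6: same thread (B). No race.
Steps 6,7: B(r=z,w=x) vs C(r=y,w=y). No conflict.
Steps 7,8: same thread (C). No race.
Steps 8,9: C(x = z + 2) vs A(x = 0). RACE on x (W-W).
Steps 9,10: same thread (A). No race.
First conflict at steps 1,2.

Answer: yes 1 2 x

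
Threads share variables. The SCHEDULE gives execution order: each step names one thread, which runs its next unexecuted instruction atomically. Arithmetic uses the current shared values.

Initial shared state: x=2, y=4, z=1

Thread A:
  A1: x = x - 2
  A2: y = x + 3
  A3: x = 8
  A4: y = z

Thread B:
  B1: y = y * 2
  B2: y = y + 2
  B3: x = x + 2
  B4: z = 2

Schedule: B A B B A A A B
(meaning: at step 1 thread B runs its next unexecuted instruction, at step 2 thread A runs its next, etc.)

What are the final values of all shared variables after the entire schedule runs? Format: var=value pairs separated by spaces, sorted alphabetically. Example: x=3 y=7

Answer: x=8 y=1 z=2

Derivation:
Step 1: thread B executes B1 (y = y * 2). Shared: x=2 y=8 z=1. PCs: A@0 B@1
Step 2: thread A executes A1 (x = x - 2). Shared: x=0 y=8 z=1. PCs: A@1 B@1
Step 3: thread B executes B2 (y = y + 2). Shared: x=0 y=10 z=1. PCs: A@1 B@2
Step 4: thread B executes B3 (x = x + 2). Shared: x=2 y=10 z=1. PCs: A@1 B@3
Step 5: thread A executes A2 (y = x + 3). Shared: x=2 y=5 z=1. PCs: A@2 B@3
Step 6: thread A executes A3 (x = 8). Shared: x=8 y=5 z=1. PCs: A@3 B@3
Step 7: thread A executes A4 (y = z). Shared: x=8 y=1 z=1. PCs: A@4 B@3
Step 8: thread B executes B4 (z = 2). Shared: x=8 y=1 z=2. PCs: A@4 B@4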